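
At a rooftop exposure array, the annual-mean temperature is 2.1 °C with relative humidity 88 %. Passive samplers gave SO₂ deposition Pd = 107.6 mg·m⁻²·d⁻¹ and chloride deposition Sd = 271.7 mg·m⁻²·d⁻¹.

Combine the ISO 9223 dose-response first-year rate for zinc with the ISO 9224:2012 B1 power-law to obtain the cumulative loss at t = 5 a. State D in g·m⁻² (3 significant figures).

zinc: temperature factor f = +0.038·(-7.9) = -0.3002
  SO₂ term: 0.0129·107.6^0.44·exp(0.046·88-0.3002) = 4.288
  Cl⁻ term: 0.0175·271.7^0.57·exp(0.008·88+0.085·2.1) = 1.032
  sum: 4.288 + 1.032 → r_corr = 5.32 μm/a
ISO 9224: D(t) = r_corr · t^b with b = 0.813 (zinc, B1)
  D(5) = 5.32 × 5^0.813 = 5.32 × 3.701 = 19.69 μm
  Mass loss = 19.69 μm × 7.14 g/cm³ = 140.6 g·m⁻²

D(5) = 141 g·m⁻²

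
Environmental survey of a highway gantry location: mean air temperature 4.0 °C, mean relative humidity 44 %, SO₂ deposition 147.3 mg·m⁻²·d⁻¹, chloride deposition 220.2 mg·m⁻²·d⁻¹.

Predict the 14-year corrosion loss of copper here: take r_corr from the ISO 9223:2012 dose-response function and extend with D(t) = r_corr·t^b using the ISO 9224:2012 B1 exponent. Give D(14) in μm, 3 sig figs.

D(14) = 2.23 μm

copper: temperature factor f = +0.126·(-6.0) = -0.7560
  SO₂ term: 0.0053·147.3^0.26·exp(0.059·44-0.7560) = 0.1222
  Sd branch = 0.01025·Sd^0.27·e^(0.036·RH+0.049·T) = 0.2608 μm/a
  sum: 0.1222 + 0.2608 → r_corr = 0.383 μm/a
Power-law: D(14) = r_corr · 14^0.667
  D(14) = 0.383 × 14^0.667 = 0.383 × 5.814 = 2.227 μm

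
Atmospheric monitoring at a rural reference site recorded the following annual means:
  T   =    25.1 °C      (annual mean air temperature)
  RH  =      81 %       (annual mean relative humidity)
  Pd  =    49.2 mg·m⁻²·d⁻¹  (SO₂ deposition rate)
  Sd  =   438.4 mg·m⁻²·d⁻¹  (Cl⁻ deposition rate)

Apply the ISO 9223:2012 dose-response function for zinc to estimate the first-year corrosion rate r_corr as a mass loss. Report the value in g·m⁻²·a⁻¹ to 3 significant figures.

r_corr = 71.9 g·m⁻²·a⁻¹

zinc: temperature factor f = -0.071·(15.1) = -1.0721
  sulphur-dioxide contribution → 1.018 μm/a
  chloride contribution → 9.055 μm/a
  ⇒ r_corr(zinc) = 10.07 μm/a
Convert to mass loss: 10.07 μm/a × 7.14 g/cm³ = 71.92 g·m⁻²·a⁻¹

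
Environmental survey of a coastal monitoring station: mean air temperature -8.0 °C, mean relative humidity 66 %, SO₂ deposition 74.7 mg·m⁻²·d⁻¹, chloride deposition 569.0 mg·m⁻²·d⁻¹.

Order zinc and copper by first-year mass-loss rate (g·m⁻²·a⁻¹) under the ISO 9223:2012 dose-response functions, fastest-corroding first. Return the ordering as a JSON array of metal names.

["zinc", "copper"]

zinc: T≤10 °C ⇒ hinge +0.038·(-8.0−10) = -0.6840
  sulphur-dioxide contribution → 0.9043 μm/a
  chloride contribution → 0.559 μm/a
  ⇒ r_corr(zinc) = 1.463 μm/a
  mass loss = 1.463 μm/a × 7.14 g/cm³ = 10.45 g·m⁻²·a⁻¹
copper: T≤10 °C ⇒ hinge +0.126·(-8.0−10) = -2.2680
  sulphur-dioxide contribution → 0.0827 μm/a
  chloride contribution → 0.4133 μm/a
  ⇒ r_corr(copper) = 0.496 μm/a
  mass loss = 0.496 μm/a × 8.96 g/cm³ = 4.444 g·m⁻²·a⁻¹
Ordering by g·m⁻²·a⁻¹: zinc (10.4) > copper (4.44)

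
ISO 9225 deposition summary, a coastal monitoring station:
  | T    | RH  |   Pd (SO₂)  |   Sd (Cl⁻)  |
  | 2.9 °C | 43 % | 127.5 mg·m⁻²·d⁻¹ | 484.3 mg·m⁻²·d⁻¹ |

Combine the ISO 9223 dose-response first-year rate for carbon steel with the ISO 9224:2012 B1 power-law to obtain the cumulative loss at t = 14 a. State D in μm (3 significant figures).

carbon steel: temperature factor f = +0.150·(-7.1) = -1.0650
  Pd branch = 1.77·Pd^0.52·e^(0.02·RH+f) = 17.94 μm/a
  Cl⁻ term: 0.102·484.3^0.62·exp(0.033·43+0.04·2.9) = 21.88
  sum: 17.94 + 21.88 → r_corr = 39.82 μm/a
Long-term exponent b (ISO 9224 Table 2, B1) = 0.523
  D(14) = 39.82 × 14^0.523 = 39.82 × 3.976 = 158.3 μm

D(14) = 158 μm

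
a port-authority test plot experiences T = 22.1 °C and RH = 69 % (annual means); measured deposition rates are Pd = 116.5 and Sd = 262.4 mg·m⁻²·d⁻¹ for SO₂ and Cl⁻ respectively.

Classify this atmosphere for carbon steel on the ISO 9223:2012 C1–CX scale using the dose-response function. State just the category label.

carbon steel: T>10 °C ⇒ hinge -0.054·(22.1−10) = -0.6534
  Pd branch = 1.77·Pd^0.52·e^(0.02·RH+f) = 43.45 μm/a
  Cl⁻ term: 0.102·262.4^0.62·exp(0.033·69+0.04·22.1) = 76.06
  sum: 43.45 + 76.06 → r_corr = 119.5 μm/a
ISO 9223 Table 2 (carbon steel): 80 < 120 ≤ 200 μm/a ⇒ C5

C5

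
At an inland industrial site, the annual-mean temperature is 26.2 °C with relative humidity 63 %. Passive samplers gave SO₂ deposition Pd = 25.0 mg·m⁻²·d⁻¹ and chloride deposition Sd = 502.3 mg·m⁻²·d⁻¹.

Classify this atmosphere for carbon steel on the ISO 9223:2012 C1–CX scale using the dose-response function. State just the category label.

carbon steel: T>10 °C ⇒ hinge -0.054·(26.2−10) = -0.8748
  SO₂ term: 1.77·25.0^0.52·exp(0.02·63-0.8748) = 13.87
  Cl⁻ term: 0.102·502.3^0.62·exp(0.033·63+0.04·26.2) = 110
  sum: 13.87 + 110 → r_corr = 123.8 μm/a
Category bounds: 80…200 μm/a bracket r_corr ⇒ C5

C5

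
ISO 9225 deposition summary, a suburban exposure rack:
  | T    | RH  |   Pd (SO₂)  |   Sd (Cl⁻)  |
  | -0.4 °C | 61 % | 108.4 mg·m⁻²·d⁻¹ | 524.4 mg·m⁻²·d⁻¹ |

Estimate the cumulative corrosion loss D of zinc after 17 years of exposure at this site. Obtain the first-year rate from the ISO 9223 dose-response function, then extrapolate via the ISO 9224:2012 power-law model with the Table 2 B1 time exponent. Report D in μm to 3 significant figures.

D(17) = 21.1 μm

zinc: f(T) = +0.038·(T−10) [T≤10 °C] = -0.3952
  sulphur-dioxide contribution → 1.13 μm/a
  chloride contribution → 0.9782 μm/a
  total first-year rate 2.108 μm/a
Long-term exponent b (ISO 9224 Table 2, B1) = 0.813
  D(17) = 2.108 × 17^0.813 = 2.108 × 10.01 = 21.1 μm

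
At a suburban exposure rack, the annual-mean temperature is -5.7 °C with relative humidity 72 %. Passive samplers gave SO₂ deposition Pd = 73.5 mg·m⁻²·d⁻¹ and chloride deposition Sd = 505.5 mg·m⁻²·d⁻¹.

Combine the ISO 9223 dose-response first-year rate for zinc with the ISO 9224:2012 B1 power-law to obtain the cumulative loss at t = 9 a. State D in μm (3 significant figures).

D(9) = 11.7 μm

zinc: f(T) = +0.038·(T−10) [T≤10 °C] = -0.5966
  sulphur-dioxide contribution → 1.291 μm/a
  chloride contribution → 0.6666 μm/a
  total first-year rate 1.958 μm/a
Power-law: D(9) = r_corr · 9^0.813
  D(9) = 1.958 × 9^0.813 = 1.958 × 5.968 = 11.68 μm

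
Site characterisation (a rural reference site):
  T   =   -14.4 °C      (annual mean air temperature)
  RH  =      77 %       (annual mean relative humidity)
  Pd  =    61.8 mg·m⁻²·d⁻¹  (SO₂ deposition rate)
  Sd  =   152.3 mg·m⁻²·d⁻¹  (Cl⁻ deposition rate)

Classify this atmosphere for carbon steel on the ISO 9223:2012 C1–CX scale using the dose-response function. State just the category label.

C2

carbon steel: f(T) = +0.150·(T−10) [T≤10 °C] = -3.6600
  Pd branch = 1.77·Pd^0.52·e^(0.02·RH+f) = 1.814 μm/a
  Cl⁻ term: 0.102·152.3^0.62·exp(0.033·77+0.04·-14.4) = 16.42
  r_corr = 1.814 + 16.42 = 18.23 μm/a
18.2 μm/a falls in (1.3, 25] for carbon steel → category C2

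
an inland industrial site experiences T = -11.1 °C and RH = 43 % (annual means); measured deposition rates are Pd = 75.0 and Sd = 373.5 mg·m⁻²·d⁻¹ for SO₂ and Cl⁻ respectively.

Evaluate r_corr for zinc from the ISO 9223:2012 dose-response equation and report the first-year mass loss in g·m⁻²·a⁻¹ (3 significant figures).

r_corr = 4.00 g·m⁻²·a⁻¹

zinc: T≤10 °C ⇒ hinge +0.038·(-11.1−10) = -0.8018
  Pd branch = 0.0129·Pd^0.44·e^(0.046·RH+f) = 0.2795 μm/a
  Sd branch = 0.0175·Sd^0.57·e^(0.008·RH+0.085·T) = 0.2811 μm/a
  r_corr = 0.2795 + 0.2811 = 0.5606 μm/a
Convert to mass loss: 0.5606 μm/a × 7.14 g/cm³ = 4.003 g·m⁻²·a⁻¹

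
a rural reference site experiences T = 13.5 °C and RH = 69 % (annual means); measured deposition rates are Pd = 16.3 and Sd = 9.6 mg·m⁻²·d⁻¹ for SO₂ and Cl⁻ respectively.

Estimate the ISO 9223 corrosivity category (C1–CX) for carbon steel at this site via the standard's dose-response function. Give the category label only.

carbon steel: temperature factor f = -0.054·(3.5) = -0.1890
  sulphur-dioxide contribution → 24.86 μm/a
  chloride contribution → 6.935 μm/a
  total first-year rate 31.8 μm/a
Category bounds: 25…50 μm/a bracket r_corr ⇒ C3

C3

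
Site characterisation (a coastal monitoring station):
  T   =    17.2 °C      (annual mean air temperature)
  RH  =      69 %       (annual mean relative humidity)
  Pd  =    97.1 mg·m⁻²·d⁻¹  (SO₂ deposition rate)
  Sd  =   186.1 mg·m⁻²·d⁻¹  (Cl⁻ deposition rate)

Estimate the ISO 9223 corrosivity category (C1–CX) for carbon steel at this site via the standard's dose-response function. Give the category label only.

carbon steel: temperature factor f = -0.054·(7.2) = -0.3888
  Pd branch = 1.77·Pd^0.52·e^(0.02·RH+f) = 51.5 μm/a
  Sd branch = 0.102·Sd^0.62·e^(0.033·RH+0.04·T) = 50.53 μm/a
  r_corr = 51.5 + 50.53 = 102 μm/a
ISO 9223 Table 2 (carbon steel): 80 < 102 ≤ 200 μm/a ⇒ C5

C5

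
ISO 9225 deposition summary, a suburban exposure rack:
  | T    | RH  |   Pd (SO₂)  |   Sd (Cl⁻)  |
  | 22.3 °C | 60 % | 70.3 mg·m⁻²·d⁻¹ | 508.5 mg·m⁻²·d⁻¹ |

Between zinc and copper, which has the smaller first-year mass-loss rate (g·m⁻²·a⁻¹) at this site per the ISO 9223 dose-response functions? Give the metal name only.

copper

zinc: temperature factor f = -0.071·(12.3) = -0.8733
  Pd branch = 0.0129·Pd^0.44·e^(0.046·RH+f) = 0.5529 μm/a
  Cl⁻ term: 0.0175·508.5^0.57·exp(0.008·60+0.085·22.3) = 6.566
  sum: 0.5529 + 6.566 → r_corr = 7.119 μm/a
  mass loss = 7.119 μm/a × 7.14 g/cm³ = 50.83 g·m⁻²·a⁻¹
copper: f(T) = -0.080·(T−10) [T>10 °C] = -0.9840
  Pd branch = 0.0053·Pd^0.26·e^(0.059·RH+f) = 0.2063 μm/a
  Cl⁻ term: 0.01025·508.5^0.27·exp(0.036·60+0.049·22.3) = 1.426
  sum: 0.2063 + 1.426 → r_corr = 1.632 μm/a
  mass loss = 1.632 μm/a × 8.96 g/cm³ = 14.62 g·m⁻²·a⁻¹
Ordering by g·m⁻²·a⁻¹: zinc (50.8) > copper (14.6)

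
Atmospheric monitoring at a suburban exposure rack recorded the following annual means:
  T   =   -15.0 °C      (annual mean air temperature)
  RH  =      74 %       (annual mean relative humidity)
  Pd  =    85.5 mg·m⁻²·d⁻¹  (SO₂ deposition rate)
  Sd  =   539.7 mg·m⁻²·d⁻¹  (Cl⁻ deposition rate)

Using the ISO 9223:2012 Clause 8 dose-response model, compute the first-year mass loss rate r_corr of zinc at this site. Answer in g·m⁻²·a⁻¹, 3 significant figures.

zinc: temperature factor f = +0.038·(-25.0) = -0.9500
  SO₂ term: 0.0129·85.5^0.44·exp(0.046·74-0.9500) = 1.063
  Sd branch = 0.0175·Sd^0.57·e^(0.008·RH+0.085·T) = 0.319 μm/a
  r_corr = 1.063 + 0.319 = 1.382 μm/a
Convert to mass loss: 1.382 μm/a × 7.14 g/cm³ = 9.865 g·m⁻²·a⁻¹

r_corr = 9.87 g·m⁻²·a⁻¹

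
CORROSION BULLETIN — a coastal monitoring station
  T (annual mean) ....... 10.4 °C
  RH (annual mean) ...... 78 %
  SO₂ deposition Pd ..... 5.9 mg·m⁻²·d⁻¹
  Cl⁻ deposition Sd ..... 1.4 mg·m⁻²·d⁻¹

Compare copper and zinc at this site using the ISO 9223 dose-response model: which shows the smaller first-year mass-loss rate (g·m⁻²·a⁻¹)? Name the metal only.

copper: temperature factor f = -0.080·(0.4) = -0.0320
  sulphur-dioxide contribution → 0.8118 μm/a
  chloride contribution → 0.3097 μm/a
  ⇒ r_corr(copper) = 1.121 μm/a
  mass loss = 1.121 μm/a × 8.96 g/cm³ = 10.05 g·m⁻²·a⁻¹
zinc: T>10 °C ⇒ hinge -0.071·(10.4−10) = -0.0284
  sulphur-dioxide contribution → 0.9901 μm/a
  chloride contribution → 0.09577 μm/a
  total first-year rate 1.086 μm/a
  mass loss = 1.086 μm/a × 7.14 g/cm³ = 7.753 g·m⁻²·a⁻¹
Ordering by g·m⁻²·a⁻¹: copper (10) > zinc (7.75)

zinc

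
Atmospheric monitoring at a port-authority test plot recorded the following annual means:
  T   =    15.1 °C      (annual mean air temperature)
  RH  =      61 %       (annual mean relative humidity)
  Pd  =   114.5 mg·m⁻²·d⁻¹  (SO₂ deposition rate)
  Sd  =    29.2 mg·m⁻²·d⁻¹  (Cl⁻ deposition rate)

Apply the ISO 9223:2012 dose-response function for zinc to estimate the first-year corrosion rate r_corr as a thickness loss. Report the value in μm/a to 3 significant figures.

r_corr = 1.90 μm/a

zinc: T>10 °C ⇒ hinge -0.071·(15.1−10) = -0.3621
  SO₂ term: 0.0129·114.5^0.44·exp(0.046·61-0.3621) = 1.196
  Cl⁻ term: 0.0175·29.2^0.57·exp(0.008·61+0.085·15.1) = 0.7041
  sum: 1.196 + 0.7041 → r_corr = 1.9 μm/a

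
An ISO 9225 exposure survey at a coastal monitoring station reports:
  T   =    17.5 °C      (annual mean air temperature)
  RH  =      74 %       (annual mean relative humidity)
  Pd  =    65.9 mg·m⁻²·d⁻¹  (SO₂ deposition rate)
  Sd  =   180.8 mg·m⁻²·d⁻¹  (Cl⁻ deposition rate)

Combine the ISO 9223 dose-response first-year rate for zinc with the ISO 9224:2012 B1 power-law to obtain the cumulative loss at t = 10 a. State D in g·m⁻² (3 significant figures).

zinc: f(T) = -0.071·(T−10) [T>10 °C] = -0.5325
  SO₂ term: 0.0129·65.9^0.44·exp(0.046·74-0.5325) = 1.439
  Sd branch = 0.0175·Sd^0.57·e^(0.008·RH+0.085·T) = 2.709 μm/a
  r_corr = 1.439 + 2.709 = 4.147 μm/a
Long-term exponent b (ISO 9224 Table 2, B1) = 0.813
  D(10) = 4.147 × 10^0.813 = 4.147 × 6.501 = 26.96 μm
  Mass loss = 26.96 μm × 7.14 g/cm³ = 192.5 g·m⁻²

D(10) = 193 g·m⁻²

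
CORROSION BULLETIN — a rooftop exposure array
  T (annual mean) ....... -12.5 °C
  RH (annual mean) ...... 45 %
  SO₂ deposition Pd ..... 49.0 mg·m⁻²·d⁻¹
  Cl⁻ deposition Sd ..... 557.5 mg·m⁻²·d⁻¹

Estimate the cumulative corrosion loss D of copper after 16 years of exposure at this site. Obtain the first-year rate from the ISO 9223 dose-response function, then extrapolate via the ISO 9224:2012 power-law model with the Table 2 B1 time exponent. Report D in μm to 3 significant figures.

copper: temperature factor f = +0.126·(-22.5) = -2.8350
  sulphur-dioxide contribution → 0.01218 μm/a
  chloride contribution → 0.1548 μm/a
  ⇒ r_corr(copper) = 0.167 μm/a
Long-term exponent b (ISO 9224 Table 2, B1) = 0.667
  D(16) = 0.167 × 16^0.667 = 0.167 × 6.355 = 1.061 μm

D(16) = 1.06 μm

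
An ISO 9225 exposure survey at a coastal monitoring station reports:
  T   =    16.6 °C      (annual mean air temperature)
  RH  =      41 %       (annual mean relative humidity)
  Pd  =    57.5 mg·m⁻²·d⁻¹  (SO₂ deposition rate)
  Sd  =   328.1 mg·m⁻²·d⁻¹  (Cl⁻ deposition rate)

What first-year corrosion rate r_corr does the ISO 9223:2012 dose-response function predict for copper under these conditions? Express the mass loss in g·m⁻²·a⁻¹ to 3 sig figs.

copper: f(T) = -0.080·(T−10) [T>10 °C] = -0.5280
  Pd branch = 0.0053·Pd^0.26·e^(0.059·RH+f) = 0.1007 μm/a
  Sd branch = 0.01025·Sd^0.27·e^(0.036·RH+0.049·T) = 0.4834 μm/a
  r_corr = 0.1007 + 0.4834 = 0.5841 μm/a
Convert to mass loss: 0.5841 μm/a × 8.96 g/cm³ = 5.234 g·m⁻²·a⁻¹

r_corr = 5.23 g·m⁻²·a⁻¹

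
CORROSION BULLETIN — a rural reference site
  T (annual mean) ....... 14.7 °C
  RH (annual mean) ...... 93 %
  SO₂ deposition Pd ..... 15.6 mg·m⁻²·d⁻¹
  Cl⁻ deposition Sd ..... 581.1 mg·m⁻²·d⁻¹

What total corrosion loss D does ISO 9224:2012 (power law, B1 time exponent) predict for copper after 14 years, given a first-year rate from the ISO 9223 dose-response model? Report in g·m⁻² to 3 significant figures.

copper: temperature factor f = -0.080·(4.7) = -0.3760
  Pd branch = 0.0053·Pd^0.26·e^(0.059·RH+f) = 1.795 μm/a
  Sd branch = 0.01025·Sd^0.27·e^(0.036·RH+0.049·T) = 3.341 μm/a
  r_corr = 1.795 + 3.341 = 5.137 μm/a
ISO 9224: D(t) = r_corr · t^b with b = 0.667 (copper, B1)
  D(14) = 5.137 × 14^0.667 = 5.137 × 5.814 = 29.86 μm
  Mass loss = 29.86 μm × 8.96 g/cm³ = 267.6 g·m⁻²

D(14) = 268 g·m⁻²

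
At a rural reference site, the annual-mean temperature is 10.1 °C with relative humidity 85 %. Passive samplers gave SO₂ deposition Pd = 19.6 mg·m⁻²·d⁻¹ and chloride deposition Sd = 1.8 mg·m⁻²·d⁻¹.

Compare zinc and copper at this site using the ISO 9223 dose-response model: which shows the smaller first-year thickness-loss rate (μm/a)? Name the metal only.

copper

zinc: temperature factor f = -0.071·(0.1) = -0.0071
  Pd branch = 0.0129·Pd^0.44·e^(0.046·RH+f) = 2.367 μm/a
  Cl⁻ term: 0.0175·1.8^0.57·exp(0.008·85+0.085·10.1) = 0.1139
  sum: 2.367 + 0.1139 → r_corr = 2.481 μm/a
copper: temperature factor f = -0.080·(0.1) = -0.0080
  Pd branch = 0.0053·Pd^0.26·e^(0.059·RH+f) = 1.717 μm/a
  Cl⁻ term: 0.01025·1.8^0.27·exp(0.036·85+0.049·10.1) = 0.4203
  r_corr = 1.717 + 0.4203 = 2.137 μm/a
Ordering by μm/a: zinc (2.48) > copper (2.14)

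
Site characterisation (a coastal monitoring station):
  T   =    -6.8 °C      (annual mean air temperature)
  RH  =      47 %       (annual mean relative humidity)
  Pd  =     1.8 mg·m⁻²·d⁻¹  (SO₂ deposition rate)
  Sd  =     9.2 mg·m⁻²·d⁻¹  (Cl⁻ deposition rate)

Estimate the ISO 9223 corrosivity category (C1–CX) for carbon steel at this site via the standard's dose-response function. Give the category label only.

carbon steel: T≤10 °C ⇒ hinge +0.150·(-6.8−10) = -2.5200
  sulphur-dioxide contribution → 0.4949 μm/a
  chloride contribution → 1.451 μm/a
  total first-year rate 1.946 μm/a
ISO 9223 Table 2 (carbon steel): 1.3 < 1.95 ≤ 25 μm/a ⇒ C2

C2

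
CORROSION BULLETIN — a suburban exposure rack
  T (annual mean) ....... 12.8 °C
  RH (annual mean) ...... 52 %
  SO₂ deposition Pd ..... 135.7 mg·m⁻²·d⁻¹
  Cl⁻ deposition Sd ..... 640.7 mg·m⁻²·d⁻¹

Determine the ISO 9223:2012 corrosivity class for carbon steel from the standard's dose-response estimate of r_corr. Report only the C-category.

C5

carbon steel: temperature factor f = -0.054·(2.8) = -0.1512
  SO₂ term: 1.77·135.7^0.52·exp(0.02·52-0.1512) = 55.32
  Sd branch = 0.102·Sd^0.62·e^(0.033·RH+0.04·T) = 52.04 μm/a
  r_corr = 55.32 + 52.04 = 107.4 μm/a
ISO 9223 Table 2 (carbon steel): 80 < 107 ≤ 200 μm/a ⇒ C5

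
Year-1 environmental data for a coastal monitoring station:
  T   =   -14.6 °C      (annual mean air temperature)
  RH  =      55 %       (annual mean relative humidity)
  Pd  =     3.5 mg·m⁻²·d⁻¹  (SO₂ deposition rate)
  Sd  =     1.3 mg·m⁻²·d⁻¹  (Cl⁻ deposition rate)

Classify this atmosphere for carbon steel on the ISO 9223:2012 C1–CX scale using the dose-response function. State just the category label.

C1

carbon steel: f(T) = +0.150·(T−10) [T≤10 °C] = -3.6900
  Pd branch = 1.77·Pd^0.52·e^(0.02·RH+f) = 0.2547 μm/a
  Sd branch = 0.102·Sd^0.62·e^(0.033·RH+0.04·T) = 0.411 μm/a
  sum: 0.2547 + 0.411 → r_corr = 0.6657 μm/a
Category bounds: 0…1.3 μm/a bracket r_corr ⇒ C1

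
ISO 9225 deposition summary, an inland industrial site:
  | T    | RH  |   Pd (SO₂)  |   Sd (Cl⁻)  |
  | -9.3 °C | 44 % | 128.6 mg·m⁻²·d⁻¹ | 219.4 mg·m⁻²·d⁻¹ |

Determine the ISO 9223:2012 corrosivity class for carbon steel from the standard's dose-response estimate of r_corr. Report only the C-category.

carbon steel: T≤10 °C ⇒ hinge +0.150·(-9.3−10) = -2.8950
  SO₂ term: 1.77·128.6^0.52·exp(0.02·44-2.8950) = 2.949
  Cl⁻ term: 0.102·219.4^0.62·exp(0.033·44+0.04·-9.3) = 8.496
  r_corr = 2.949 + 8.496 = 11.44 μm/a
11.4 μm/a falls in (1.3, 25] for carbon steel → category C2

C2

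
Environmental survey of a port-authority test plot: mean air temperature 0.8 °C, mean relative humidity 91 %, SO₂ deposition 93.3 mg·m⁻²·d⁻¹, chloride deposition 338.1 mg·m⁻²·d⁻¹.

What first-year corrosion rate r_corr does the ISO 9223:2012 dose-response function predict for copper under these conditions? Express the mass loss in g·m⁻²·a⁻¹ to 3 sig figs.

copper: f(T) = +0.126·(T−10) [T≤10 °C] = -1.1592
  SO₂ term: 0.0053·93.3^0.26·exp(0.059·91-1.1592) = 1.161
  Sd branch = 0.01025·Sd^0.27·e^(0.036·RH+0.049·T) = 1.359 μm/a
  r_corr = 1.161 + 1.359 = 2.52 μm/a
Convert to mass loss: 2.52 μm/a × 8.96 g/cm³ = 22.58 g·m⁻²·a⁻¹

r_corr = 22.6 g·m⁻²·a⁻¹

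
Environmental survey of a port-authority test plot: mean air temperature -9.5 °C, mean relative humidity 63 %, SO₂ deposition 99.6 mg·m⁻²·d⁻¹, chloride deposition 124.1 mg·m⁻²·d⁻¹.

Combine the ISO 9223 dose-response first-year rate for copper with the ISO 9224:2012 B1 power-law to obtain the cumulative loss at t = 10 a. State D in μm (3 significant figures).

copper: T≤10 °C ⇒ hinge +0.126·(-9.5−10) = -2.4570
  Pd branch = 0.0053·Pd^0.26·e^(0.059·RH+f) = 0.06181 μm/a
  Sd branch = 0.01025·Sd^0.27·e^(0.036·RH+0.049·T) = 0.2285 μm/a
  r_corr = 0.06181 + 0.2285 = 0.2903 μm/a
ISO 9224: D(t) = r_corr · t^b with b = 0.667 (copper, B1)
  D(10) = 0.2903 × 10^0.667 = 0.2903 × 4.645 = 1.348 μm

D(10) = 1.35 μm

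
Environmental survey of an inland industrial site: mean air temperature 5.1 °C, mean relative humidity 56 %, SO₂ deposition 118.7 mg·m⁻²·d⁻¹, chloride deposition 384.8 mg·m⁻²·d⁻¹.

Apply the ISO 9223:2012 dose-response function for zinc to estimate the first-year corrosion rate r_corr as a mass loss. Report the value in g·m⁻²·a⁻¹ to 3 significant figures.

zinc: T≤10 °C ⇒ hinge +0.038·(5.1−10) = -0.1862
  SO₂ term: 0.0129·118.7^0.44·exp(0.046·56-0.1862) = 1.151
  Sd branch = 0.0175·Sd^0.57·e^(0.008·RH+0.085·T) = 1.257 μm/a
  r_corr = 1.151 + 1.257 = 2.409 μm/a
Convert to mass loss: 2.409 μm/a × 7.14 g/cm³ = 17.2 g·m⁻²·a⁻¹

r_corr = 17.2 g·m⁻²·a⁻¹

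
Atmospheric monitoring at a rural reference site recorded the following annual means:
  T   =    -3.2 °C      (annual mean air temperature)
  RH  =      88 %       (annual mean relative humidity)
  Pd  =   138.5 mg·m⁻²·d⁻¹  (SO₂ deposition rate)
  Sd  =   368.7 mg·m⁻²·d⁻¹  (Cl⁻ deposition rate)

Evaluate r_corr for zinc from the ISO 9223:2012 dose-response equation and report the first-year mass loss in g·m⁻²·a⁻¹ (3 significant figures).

r_corr = 33.6 g·m⁻²·a⁻¹

zinc: T≤10 °C ⇒ hinge +0.038·(-3.2−10) = -0.5016
  SO₂ term: 0.0129·138.5^0.44·exp(0.046·88-0.5016) = 3.918
  Cl⁻ term: 0.0175·368.7^0.57·exp(0.008·88+0.085·-3.2) = 0.7828
  sum: 3.918 + 0.7828 → r_corr = 4.7 μm/a
Convert to mass loss: 4.7 μm/a × 7.14 g/cm³ = 33.56 g·m⁻²·a⁻¹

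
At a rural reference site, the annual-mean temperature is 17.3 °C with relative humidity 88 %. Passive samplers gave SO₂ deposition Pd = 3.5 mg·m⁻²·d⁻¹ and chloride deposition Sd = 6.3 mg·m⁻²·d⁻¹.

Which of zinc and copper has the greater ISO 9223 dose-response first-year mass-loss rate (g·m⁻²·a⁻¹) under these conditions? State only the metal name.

zinc: f(T) = -0.071·(T−10) [T>10 °C] = -0.5183
  Pd branch = 0.0129·Pd^0.44·e^(0.046·RH+f) = 0.7637 μm/a
  Sd branch = 0.0175·Sd^0.57·e^(0.008·RH+0.085·T) = 0.4396 μm/a
  sum: 0.7637 + 0.4396 → r_corr = 1.203 μm/a
  mass loss = 1.203 μm/a × 7.14 g/cm³ = 8.591 g·m⁻²·a⁻¹
copper: temperature factor f = -0.080·(7.3) = -0.5840
  Pd branch = 0.0053·Pd^0.26·e^(0.059·RH+f) = 0.7361 μm/a
  Cl⁻ term: 0.01025·6.3^0.27·exp(0.036·88+0.049·17.3) = 0.9344
  r_corr = 0.7361 + 0.9344 = 1.671 μm/a
  mass loss = 1.671 μm/a × 8.96 g/cm³ = 14.97 g·m⁻²·a⁻¹
Ordering by g·m⁻²·a⁻¹: copper (15) > zinc (8.59)

copper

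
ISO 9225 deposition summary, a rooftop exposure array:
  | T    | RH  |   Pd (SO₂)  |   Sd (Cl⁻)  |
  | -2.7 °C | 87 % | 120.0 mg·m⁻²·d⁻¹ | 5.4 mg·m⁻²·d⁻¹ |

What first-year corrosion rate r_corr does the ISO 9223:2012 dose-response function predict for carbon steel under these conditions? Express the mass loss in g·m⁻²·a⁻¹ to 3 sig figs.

r_corr = 178 g·m⁻²·a⁻¹

carbon steel: T≤10 °C ⇒ hinge +0.150·(-2.7−10) = -1.9050
  Pd branch = 1.77·Pd^0.52·e^(0.02·RH+f) = 18.09 μm/a
  Cl⁻ term: 0.102·5.4^0.62·exp(0.033·87+0.04·-2.7) = 4.599
  r_corr = 18.09 + 4.599 = 22.69 μm/a
Convert to mass loss: 22.69 μm/a × 7.85 g/cm³ = 178.1 g·m⁻²·a⁻¹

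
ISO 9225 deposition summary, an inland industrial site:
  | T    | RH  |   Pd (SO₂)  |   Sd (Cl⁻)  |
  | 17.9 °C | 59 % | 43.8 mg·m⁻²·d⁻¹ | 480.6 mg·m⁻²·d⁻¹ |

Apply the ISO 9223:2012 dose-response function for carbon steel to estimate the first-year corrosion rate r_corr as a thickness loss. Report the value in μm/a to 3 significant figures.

carbon steel: f(T) = -0.054·(T−10) [T>10 °C] = -0.4266
  sulphur-dioxide contribution → 26.84 μm/a
  chloride contribution → 67.27 μm/a
  ⇒ r_corr(carbon steel) = 94.11 μm/a

r_corr = 94.1 μm/a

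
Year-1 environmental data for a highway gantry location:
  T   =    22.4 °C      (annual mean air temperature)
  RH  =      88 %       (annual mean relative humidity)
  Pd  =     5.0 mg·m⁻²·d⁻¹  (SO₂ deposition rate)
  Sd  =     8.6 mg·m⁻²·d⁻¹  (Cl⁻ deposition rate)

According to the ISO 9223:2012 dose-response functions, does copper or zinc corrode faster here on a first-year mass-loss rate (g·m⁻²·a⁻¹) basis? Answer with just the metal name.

copper: temperature factor f = -0.080·(12.4) = -0.9920
  Pd branch = 0.0053·Pd^0.26·e^(0.059·RH+f) = 0.5371 μm/a
  Sd branch = 0.01025·Sd^0.27·e^(0.036·RH+0.049·T) = 1.305 μm/a
  r_corr = 0.5371 + 1.305 = 1.842 μm/a
  mass loss = 1.842 μm/a × 8.96 g/cm³ = 16.5 g·m⁻²·a⁻¹
zinc: T>10 °C ⇒ hinge -0.071·(22.4−10) = -0.8804
  Pd branch = 0.0129·Pd^0.44·e^(0.046·RH+f) = 0.622 μm/a
  Cl⁻ term: 0.0175·8.6^0.57·exp(0.008·88+0.085·22.4) = 0.8097
  r_corr = 0.622 + 0.8097 = 1.432 μm/a
  mass loss = 1.432 μm/a × 7.14 g/cm³ = 10.22 g·m⁻²·a⁻¹
Ordering by g·m⁻²·a⁻¹: copper (16.5) > zinc (10.2)

copper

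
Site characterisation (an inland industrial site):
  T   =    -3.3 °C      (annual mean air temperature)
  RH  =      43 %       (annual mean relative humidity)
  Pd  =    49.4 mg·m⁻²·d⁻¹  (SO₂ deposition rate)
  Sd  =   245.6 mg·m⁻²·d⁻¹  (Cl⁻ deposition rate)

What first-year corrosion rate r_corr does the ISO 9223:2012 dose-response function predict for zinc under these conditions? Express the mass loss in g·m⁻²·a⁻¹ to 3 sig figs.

zinc: f(T) = +0.038·(T−10) [T≤10 °C] = -0.5054
  Pd branch = 0.0129·Pd^0.44·e^(0.046·RH+f) = 0.3129 μm/a
  Sd branch = 0.0175·Sd^0.57·e^(0.008·RH+0.085·T) = 0.4296 μm/a
  sum: 0.3129 + 0.4296 → r_corr = 0.7425 μm/a
Convert to mass loss: 0.7425 μm/a × 7.14 g/cm³ = 5.301 g·m⁻²·a⁻¹

r_corr = 5.30 g·m⁻²·a⁻¹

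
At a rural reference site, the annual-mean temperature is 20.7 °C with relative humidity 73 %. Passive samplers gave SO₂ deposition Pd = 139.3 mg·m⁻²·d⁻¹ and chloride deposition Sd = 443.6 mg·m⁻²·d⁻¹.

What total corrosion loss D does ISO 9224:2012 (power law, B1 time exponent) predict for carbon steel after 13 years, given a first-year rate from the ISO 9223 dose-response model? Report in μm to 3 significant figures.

carbon steel: T>10 °C ⇒ hinge -0.054·(20.7−10) = -0.5778
  sulphur-dioxide contribution → 55.71 μm/a
  chloride contribution → 113.6 μm/a
  total first-year rate 169.4 μm/a
ISO 9224: D(t) = r_corr · t^b with b = 0.523 (carbon steel, B1)
  D(13) = 169.4 × 13^0.523 = 169.4 × 3.825 = 647.7 μm

D(13) = 648 μm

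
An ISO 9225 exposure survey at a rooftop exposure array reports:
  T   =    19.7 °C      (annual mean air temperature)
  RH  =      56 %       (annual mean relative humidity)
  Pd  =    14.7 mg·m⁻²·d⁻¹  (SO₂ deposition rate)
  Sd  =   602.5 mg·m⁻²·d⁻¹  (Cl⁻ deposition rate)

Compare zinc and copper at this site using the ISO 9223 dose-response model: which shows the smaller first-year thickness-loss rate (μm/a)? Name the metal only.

zinc: temperature factor f = -0.071·(9.7) = -0.6887
  sulphur-dioxide contribution → 0.2779 μm/a
  chloride contribution → 5.616 μm/a
  ⇒ r_corr(zinc) = 5.894 μm/a
copper: temperature factor f = -0.080·(9.7) = -0.7760
  sulphur-dioxide contribution → 0.1336 μm/a
  chloride contribution → 1.138 μm/a
  ⇒ r_corr(copper) = 1.271 μm/a
Ordering by μm/a: zinc (5.89) > copper (1.27)

copper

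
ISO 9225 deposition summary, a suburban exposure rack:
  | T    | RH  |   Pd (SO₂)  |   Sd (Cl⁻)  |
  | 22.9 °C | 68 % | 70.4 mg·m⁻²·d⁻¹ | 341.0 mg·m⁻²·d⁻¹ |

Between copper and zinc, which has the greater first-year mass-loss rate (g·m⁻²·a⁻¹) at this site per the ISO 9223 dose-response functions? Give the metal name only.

copper: T>10 °C ⇒ hinge -0.080·(22.9−10) = -1.0320
  Pd branch = 0.0053·Pd^0.26·e^(0.059·RH+f) = 0.3154 μm/a
  Sd branch = 0.01025·Sd^0.27·e^(0.036·RH+0.049·T) = 1.758 μm/a
  r_corr = 0.3154 + 1.758 = 2.073 μm/a
  mass loss = 2.073 μm/a × 8.96 g/cm³ = 18.58 g·m⁻²·a⁻¹
zinc: T>10 °C ⇒ hinge -0.071·(22.9−10) = -0.9159
  Pd branch = 0.0129·Pd^0.44·e^(0.046·RH+f) = 0.766 μm/a
  Sd branch = 0.0175·Sd^0.57·e^(0.008·RH+0.085·T) = 5.866 μm/a
  sum: 0.766 + 5.866 → r_corr = 6.632 μm/a
  mass loss = 6.632 μm/a × 7.14 g/cm³ = 47.35 g·m⁻²·a⁻¹
Ordering by g·m⁻²·a⁻¹: zinc (47.4) > copper (18.6)

zinc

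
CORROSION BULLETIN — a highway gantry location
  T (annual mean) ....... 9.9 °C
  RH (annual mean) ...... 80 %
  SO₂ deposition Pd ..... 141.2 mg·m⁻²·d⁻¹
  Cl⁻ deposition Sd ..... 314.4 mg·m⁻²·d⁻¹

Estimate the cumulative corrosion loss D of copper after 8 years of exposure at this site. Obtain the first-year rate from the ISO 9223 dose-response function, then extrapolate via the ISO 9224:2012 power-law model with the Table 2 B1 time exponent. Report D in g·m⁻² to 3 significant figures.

D(8) = 127 g·m⁻²

copper: T≤10 °C ⇒ hinge +0.126·(9.9−10) = -0.0126
  Pd branch = 0.0053·Pd^0.26·e^(0.059·RH+f) = 2.126 μm/a
  Sd branch = 0.01025·Sd^0.27·e^(0.036·RH+0.049·T) = 1.401 μm/a
  r_corr = 2.126 + 1.401 = 3.527 μm/a
ISO 9224: D(t) = r_corr · t^b with b = 0.667 (copper, B1)
  D(8) = 3.527 × 8^0.667 = 3.527 × 4.003 = 14.12 μm
  Mass loss = 14.12 μm × 8.96 g/cm³ = 126.5 g·m⁻²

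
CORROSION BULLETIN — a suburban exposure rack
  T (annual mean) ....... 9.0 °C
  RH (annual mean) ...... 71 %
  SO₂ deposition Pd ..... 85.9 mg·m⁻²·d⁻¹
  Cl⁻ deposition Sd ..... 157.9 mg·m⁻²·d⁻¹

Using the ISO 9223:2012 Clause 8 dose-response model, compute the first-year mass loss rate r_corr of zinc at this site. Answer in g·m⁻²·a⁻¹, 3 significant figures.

r_corr = 25.0 g·m⁻²·a⁻¹

zinc: T≤10 °C ⇒ hinge +0.038·(9.0−10) = -0.0380
  Pd branch = 0.0129·Pd^0.44·e^(0.046·RH+f) = 2.309 μm/a
  Cl⁻ term: 0.0175·157.9^0.57·exp(0.008·71+0.085·9.0) = 1.189
  sum: 2.309 + 1.189 → r_corr = 3.498 μm/a
Convert to mass loss: 3.498 μm/a × 7.14 g/cm³ = 24.97 g·m⁻²·a⁻¹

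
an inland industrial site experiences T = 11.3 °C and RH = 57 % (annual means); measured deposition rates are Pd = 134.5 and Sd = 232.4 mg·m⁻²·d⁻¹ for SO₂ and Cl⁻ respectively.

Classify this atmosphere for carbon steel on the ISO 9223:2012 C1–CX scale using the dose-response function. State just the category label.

carbon steel: temperature factor f = -0.054·(1.3) = -0.0702
  sulphur-dioxide contribution → 66 μm/a
  chloride contribution → 30.82 μm/a
  total first-year rate 96.82 μm/a
96.8 μm/a falls in (80, 200] for carbon steel → category C5

C5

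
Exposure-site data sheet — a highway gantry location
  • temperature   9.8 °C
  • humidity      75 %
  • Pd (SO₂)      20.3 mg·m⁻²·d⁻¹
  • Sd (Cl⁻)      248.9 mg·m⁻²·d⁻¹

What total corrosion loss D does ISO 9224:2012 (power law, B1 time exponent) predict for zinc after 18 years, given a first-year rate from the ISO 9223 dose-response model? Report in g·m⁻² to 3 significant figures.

zinc: T≤10 °C ⇒ hinge +0.038·(9.8−10) = -0.0076
  SO₂ term: 0.0129·20.3^0.44·exp(0.046·75-0.0076) = 1.517
  Cl⁻ term: 0.0175·248.9^0.57·exp(0.008·75+0.085·9.8) = 1.703
  r_corr = 1.517 + 1.703 = 3.219 μm/a
Power-law: D(18) = r_corr · 18^0.813
  D(18) = 3.219 × 18^0.813 = 3.219 × 10.48 = 33.75 μm
  Mass loss = 33.75 μm × 7.14 g/cm³ = 241 g·m⁻²

D(18) = 241 g·m⁻²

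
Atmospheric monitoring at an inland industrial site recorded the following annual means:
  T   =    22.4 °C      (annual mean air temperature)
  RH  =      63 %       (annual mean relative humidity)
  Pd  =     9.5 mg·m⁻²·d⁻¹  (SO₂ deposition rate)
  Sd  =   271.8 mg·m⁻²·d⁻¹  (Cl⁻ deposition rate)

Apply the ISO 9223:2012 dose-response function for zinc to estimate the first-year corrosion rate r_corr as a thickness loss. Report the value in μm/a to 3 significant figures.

zinc: T>10 °C ⇒ hinge -0.071·(22.4−10) = -0.8804
  Pd branch = 0.0129·Pd^0.44·e^(0.046·RH+f) = 0.2612 μm/a
  Cl⁻ term: 0.0175·271.8^0.57·exp(0.008·63+0.085·22.4) = 4.746
  sum: 0.2612 + 4.746 → r_corr = 5.007 μm/a

r_corr = 5.01 μm/a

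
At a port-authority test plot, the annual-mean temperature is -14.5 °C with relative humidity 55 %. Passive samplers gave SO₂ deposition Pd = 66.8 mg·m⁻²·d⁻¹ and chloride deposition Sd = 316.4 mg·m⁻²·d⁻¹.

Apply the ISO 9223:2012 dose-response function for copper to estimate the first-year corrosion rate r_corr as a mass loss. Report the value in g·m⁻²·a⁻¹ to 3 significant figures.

r_corr = 1.71 g·m⁻²·a⁻¹

copper: f(T) = +0.126·(T−10) [T≤10 °C] = -3.0870
  Pd branch = 0.0053·Pd^0.26·e^(0.059·RH+f) = 0.01851 μm/a
  Cl⁻ term: 0.01025·316.4^0.27·exp(0.036·55+0.049·-14.5) = 0.1726
  r_corr = 0.01851 + 0.1726 = 0.1911 μm/a
Convert to mass loss: 0.1911 μm/a × 8.96 g/cm³ = 1.713 g·m⁻²·a⁻¹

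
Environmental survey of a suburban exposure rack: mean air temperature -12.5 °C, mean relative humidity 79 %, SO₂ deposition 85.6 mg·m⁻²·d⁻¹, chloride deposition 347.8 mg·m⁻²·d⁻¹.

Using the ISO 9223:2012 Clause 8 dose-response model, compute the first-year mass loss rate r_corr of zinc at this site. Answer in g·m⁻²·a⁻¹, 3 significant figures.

r_corr = 12.8 g·m⁻²·a⁻¹

zinc: T≤10 °C ⇒ hinge +0.038·(-12.5−10) = -0.8550
  Pd branch = 0.0129·Pd^0.44·e^(0.046·RH+f) = 1.472 μm/a
  Sd branch = 0.0175·Sd^0.57·e^(0.008·RH+0.085·T) = 0.3196 μm/a
  r_corr = 1.472 + 0.3196 = 1.791 μm/a
Convert to mass loss: 1.791 μm/a × 7.14 g/cm³ = 12.79 g·m⁻²·a⁻¹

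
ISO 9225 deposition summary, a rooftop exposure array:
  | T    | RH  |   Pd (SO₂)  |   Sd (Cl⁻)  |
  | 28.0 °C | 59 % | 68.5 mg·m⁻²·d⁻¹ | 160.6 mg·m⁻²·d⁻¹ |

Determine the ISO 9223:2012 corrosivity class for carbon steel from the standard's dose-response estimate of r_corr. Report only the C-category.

carbon steel: T>10 °C ⇒ hinge -0.054·(28.0−10) = -0.9720
  Pd branch = 1.77·Pd^0.52·e^(0.02·RH+f) = 19.63 μm/a
  Sd branch = 0.102·Sd^0.62·e^(0.033·RH+0.04·T) = 51.07 μm/a
  r_corr = 19.63 + 51.07 = 70.69 μm/a
Category bounds: 50…80 μm/a bracket r_corr ⇒ C4

C4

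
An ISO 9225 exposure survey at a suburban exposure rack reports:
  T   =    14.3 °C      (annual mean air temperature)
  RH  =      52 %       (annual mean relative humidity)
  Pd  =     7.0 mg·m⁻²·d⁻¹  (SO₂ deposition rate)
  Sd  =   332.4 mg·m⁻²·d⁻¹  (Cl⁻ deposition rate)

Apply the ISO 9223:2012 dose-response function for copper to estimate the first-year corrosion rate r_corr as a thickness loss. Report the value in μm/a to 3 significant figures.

copper: f(T) = -0.080·(T−10) [T>10 °C] = -0.3440
  sulphur-dioxide contribution → 0.134 μm/a
  chloride contribution → 0.644 μm/a
  ⇒ r_corr(copper) = 0.778 μm/a

r_corr = 0.778 μm/a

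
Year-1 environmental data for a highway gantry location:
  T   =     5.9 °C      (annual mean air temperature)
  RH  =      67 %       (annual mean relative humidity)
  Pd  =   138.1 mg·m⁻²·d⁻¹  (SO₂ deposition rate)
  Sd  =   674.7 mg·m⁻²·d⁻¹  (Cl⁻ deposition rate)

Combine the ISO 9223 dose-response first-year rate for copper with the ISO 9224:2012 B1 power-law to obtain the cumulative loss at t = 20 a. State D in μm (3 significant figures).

copper: f(T) = +0.126·(T−10) [T≤10 °C] = -0.5166
  sulphur-dioxide contribution → 0.5931 μm/a
  chloride contribution → 0.8865 μm/a
  total first-year rate 1.48 μm/a
ISO 9224: D(t) = r_corr · t^b with b = 0.667 (copper, B1)
  D(20) = 1.48 × 20^0.667 = 1.48 × 7.375 = 10.91 μm

D(20) = 10.9 μm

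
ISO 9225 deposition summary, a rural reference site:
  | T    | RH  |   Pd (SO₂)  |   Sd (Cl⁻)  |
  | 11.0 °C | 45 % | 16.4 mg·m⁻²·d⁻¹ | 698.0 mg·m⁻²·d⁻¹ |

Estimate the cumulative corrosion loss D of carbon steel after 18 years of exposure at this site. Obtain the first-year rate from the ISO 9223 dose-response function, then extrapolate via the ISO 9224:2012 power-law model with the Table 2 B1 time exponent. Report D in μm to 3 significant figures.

D(18) = 264 μm

carbon steel: temperature factor f = -0.054·(1.0) = -0.0540
  sulphur-dioxide contribution → 17.66 μm/a
  chloride contribution → 40.53 μm/a
  ⇒ r_corr(carbon steel) = 58.2 μm/a
Power-law: D(18) = r_corr · 18^0.523
  D(18) = 58.2 × 18^0.523 = 58.2 × 4.534 = 263.9 μm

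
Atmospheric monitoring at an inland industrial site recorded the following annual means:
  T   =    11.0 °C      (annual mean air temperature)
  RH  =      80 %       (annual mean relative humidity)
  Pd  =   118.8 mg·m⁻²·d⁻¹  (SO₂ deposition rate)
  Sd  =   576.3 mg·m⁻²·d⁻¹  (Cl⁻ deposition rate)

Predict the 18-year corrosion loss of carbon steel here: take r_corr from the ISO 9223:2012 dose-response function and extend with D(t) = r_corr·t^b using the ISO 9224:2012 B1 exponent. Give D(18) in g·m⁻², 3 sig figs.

D(18) = 7.61e+03 g·m⁻²

carbon steel: temperature factor f = -0.054·(1.0) = -0.0540
  Pd branch = 1.77·Pd^0.52·e^(0.02·RH+f) = 99.61 μm/a
  Cl⁻ term: 0.102·576.3^0.62·exp(0.033·80+0.04·11.0) = 114.2
  r_corr = 99.61 + 114.2 = 213.9 μm/a
ISO 9224: D(t) = r_corr · t^b with b = 0.523 (carbon steel, B1)
  D(18) = 213.9 × 18^0.523 = 213.9 × 4.534 = 969.7 μm
  Mass loss = 969.7 μm × 7.85 g/cm³ = 7612 g·m⁻²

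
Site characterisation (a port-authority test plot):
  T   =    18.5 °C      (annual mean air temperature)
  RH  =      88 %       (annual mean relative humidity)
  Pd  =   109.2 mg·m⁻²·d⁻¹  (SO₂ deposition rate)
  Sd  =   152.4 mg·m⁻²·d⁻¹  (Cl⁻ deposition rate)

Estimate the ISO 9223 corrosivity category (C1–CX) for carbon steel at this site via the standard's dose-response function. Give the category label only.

carbon steel: T>10 °C ⇒ hinge -0.054·(18.5−10) = -0.4590
  Pd branch = 1.77·Pd^0.52·e^(0.02·RH+f) = 74.62 μm/a
  Sd branch = 0.102·Sd^0.62·e^(0.033·RH+0.04·T) = 88.03 μm/a
  sum: 74.62 + 88.03 → r_corr = 162.6 μm/a
ISO 9223 Table 2 (carbon steel): 80 < 163 ≤ 200 μm/a ⇒ C5

C5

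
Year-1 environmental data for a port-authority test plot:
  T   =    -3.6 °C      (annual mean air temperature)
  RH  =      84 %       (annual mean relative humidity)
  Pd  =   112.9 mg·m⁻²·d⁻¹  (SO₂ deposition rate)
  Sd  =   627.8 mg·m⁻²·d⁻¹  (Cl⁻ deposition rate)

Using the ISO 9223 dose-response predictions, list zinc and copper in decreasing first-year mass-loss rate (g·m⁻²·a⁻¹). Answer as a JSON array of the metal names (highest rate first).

zinc: T≤10 °C ⇒ hinge +0.038·(-3.6−10) = -0.5168
  sulphur-dioxide contribution → 2.934 μm/a
  chloride contribution → 0.9925 μm/a
  ⇒ r_corr(zinc) = 3.926 μm/a
  mass loss = 3.926 μm/a × 7.14 g/cm³ = 28.03 g·m⁻²·a⁻¹
copper: f(T) = +0.126·(T−10) [T≤10 °C] = -1.7136
  sulphur-dioxide contribution → 0.4636 μm/a
  chloride contribution → 1.007 μm/a
  ⇒ r_corr(copper) = 1.47 μm/a
  mass loss = 1.47 μm/a × 8.96 g/cm³ = 13.17 g·m⁻²·a⁻¹
Ordering by g·m⁻²·a⁻¹: zinc (28) > copper (13.2)

["zinc", "copper"]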